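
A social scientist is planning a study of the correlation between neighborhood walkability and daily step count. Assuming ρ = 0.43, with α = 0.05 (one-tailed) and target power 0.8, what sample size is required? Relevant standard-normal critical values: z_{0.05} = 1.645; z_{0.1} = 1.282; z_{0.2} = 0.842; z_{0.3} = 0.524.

Fisher's z: C = ½·ln((1+r)/(1−r)) = ½·ln(2.5088) = 0.4599.
n = ((z_{α} + z_β)/C)² + 3.
(1.645 + 0.842) / 0.4599 = 2.487 / 0.4599 = 5.408.
n = 5.408² + 3 = 29.24 + 3 = 32.2.
Round up.

n = 33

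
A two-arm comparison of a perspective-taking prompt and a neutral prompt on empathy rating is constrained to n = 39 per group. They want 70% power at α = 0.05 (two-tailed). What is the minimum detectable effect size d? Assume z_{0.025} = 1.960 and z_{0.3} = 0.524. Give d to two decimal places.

d_min ≈ 0.56

For two independent groups of n = 39 each: d_min = (z_{α/2} + z_β)·√(2/n).
z-sum = 1.960 + 0.524 = 2.484.
d_min = 2.484 × √(2/39) = 2.484 × 0.2265 = 0.563.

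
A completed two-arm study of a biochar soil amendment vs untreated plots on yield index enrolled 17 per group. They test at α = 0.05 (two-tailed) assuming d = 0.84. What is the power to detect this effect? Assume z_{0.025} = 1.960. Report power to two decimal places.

For two equal groups, power = Φ(d·√(n/2) − z_{α/2}).
d·√(n/2) = 0.84 × √(17/2) = 0.84 × 2.915 = 2.449.
z_β = 2.449 − 1.960 = 0.489.
Power = Φ(0.489) = 0.688.

power ≈ 0.69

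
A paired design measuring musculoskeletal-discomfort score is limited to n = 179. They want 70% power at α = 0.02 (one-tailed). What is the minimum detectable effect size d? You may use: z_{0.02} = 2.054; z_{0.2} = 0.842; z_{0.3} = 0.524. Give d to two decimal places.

For a single sample (or paired design) of n = 179: d_min = (z_{α} + z_β)/√n.
z-sum = 2.054 + 0.524 = 2.578.
d_min = 2.578 / √179 = 2.578 / 13.379 = 0.193.

d_min ≈ 0.19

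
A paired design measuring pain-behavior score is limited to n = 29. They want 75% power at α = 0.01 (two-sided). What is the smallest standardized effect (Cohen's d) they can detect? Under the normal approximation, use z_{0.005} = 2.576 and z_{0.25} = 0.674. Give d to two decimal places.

For a single sample (or paired design) of n = 29: d_min = (z_{α/2} + z_β)/√n.
z-sum = 2.576 + 0.674 = 3.250.
d_min = 3.250 / √29 = 3.250 / 5.385 = 0.604.

d_min ≈ 0.60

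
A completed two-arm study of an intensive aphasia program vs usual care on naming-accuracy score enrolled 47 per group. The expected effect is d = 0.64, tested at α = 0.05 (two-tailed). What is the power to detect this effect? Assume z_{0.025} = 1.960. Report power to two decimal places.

power ≈ 0.87

For two equal groups, power = Φ(d·√(n/2) − z_{α/2}).
d·√(n/2) = 0.64 × √(47/2) = 0.64 × 4.848 = 3.103.
z_β = 3.103 − 1.960 = 1.143.
Power = Φ(1.143) = 0.873.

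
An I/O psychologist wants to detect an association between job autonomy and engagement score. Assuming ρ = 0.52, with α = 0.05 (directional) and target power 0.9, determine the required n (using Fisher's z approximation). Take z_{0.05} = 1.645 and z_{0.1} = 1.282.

Fisher's z: C = ½·ln((1+r)/(1−r)) = ½·ln(3.1667) = 0.5763.
n = ((z_{α} + z_β)/C)² + 3.
(1.645 + 1.282) / 0.5763 = 2.927 / 0.5763 = 5.079.
n = 5.079² + 3 = 25.80 + 3 = 28.8.
Round up.

n = 29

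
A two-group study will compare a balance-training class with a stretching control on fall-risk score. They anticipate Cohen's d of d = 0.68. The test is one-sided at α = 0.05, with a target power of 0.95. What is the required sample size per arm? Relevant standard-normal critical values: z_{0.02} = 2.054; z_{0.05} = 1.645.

For two independent groups with equal n: n = 2·((z_{α} + z_β) / d)².
z_{α} + z_β = 1.645 + 1.645 = 3.290.
n = 2 × (3.290 / 0.68)² = 2 × 4.838² = 2 × 23.41 = 46.8.
Round up to the next whole participant.

n = 47 per group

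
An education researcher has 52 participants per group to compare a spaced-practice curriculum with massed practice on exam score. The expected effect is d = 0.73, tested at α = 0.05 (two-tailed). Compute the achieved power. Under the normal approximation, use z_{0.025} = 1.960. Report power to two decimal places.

power ≈ 0.96

For two equal groups, power = Φ(d·√(n/2) − z_{α/2}).
d·√(n/2) = 0.73 × √(52/2) = 0.73 × 5.099 = 3.722.
z_β = 3.722 − 1.960 = 1.762.
Power = Φ(1.762) = 0.961.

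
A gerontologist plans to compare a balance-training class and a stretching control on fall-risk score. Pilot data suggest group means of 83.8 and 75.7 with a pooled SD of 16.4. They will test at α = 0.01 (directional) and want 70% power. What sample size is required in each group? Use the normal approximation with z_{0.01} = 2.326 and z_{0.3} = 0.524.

Cohen's d = |M₁ − M₂| / SD_pooled = |83.8 − 75.7| / 16.4 = 8.1 / 16.4 = 0.494.
For two independent groups with equal n: n = 2·((z_{α} + z_β) / d)².
z_{α} + z_β = 2.326 + 0.524 = 2.850.
n = 2 × (2.850 / 0.494)² = 2 × 5.769² = 2 × 33.28 = 66.6.
Round up to the next whole participant.

n = 67 per group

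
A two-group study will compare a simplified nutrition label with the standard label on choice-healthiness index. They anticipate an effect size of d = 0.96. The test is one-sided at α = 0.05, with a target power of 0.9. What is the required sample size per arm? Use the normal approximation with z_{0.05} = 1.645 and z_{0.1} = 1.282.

For two independent groups with equal n: n = 2·((z_{α} + z_β) / d)².
z_{α} + z_β = 1.645 + 1.282 = 2.927.
n = 2 × (2.927 / 0.96)² = 2 × 3.049² = 2 × 9.30 = 18.6.
Round up to the next whole participant.

n = 19 per group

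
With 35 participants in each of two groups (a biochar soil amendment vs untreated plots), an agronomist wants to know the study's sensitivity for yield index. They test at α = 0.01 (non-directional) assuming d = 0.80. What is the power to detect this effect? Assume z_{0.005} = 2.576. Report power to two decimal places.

For two equal groups, power = Φ(d·√(n/2) − z_{α/2}).
d·√(n/2) = 0.80 × √(35/2) = 0.80 × 4.183 = 3.347.
z_β = 3.347 − 2.576 = 0.771.
Power = Φ(0.771) = 0.780.

power ≈ 0.78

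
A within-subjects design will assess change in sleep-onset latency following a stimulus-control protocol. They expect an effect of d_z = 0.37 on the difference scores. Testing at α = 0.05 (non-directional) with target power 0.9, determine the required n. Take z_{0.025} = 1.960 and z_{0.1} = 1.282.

n = 77 pairs

For a paired (one-sample on differences) test: n = ((z_{α/2} + z_β) / d)².
z_{α/2} + z_β = 1.960 + 1.282 = 3.242.
n = (3.242 / 0.37)² = 8.762² = 76.78.
Round up.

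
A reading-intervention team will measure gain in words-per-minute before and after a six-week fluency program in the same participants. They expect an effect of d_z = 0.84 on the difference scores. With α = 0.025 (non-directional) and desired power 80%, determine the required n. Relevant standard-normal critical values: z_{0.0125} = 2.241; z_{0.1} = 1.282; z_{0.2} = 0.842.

n = 14 pairs

For a paired (one-sample on differences) test: n = ((z_{α/2} + z_β) / d)².
z_{α/2} + z_β = 2.241 + 0.842 = 3.083.
n = (3.083 / 0.84)² = 3.670² = 13.47.
Round up.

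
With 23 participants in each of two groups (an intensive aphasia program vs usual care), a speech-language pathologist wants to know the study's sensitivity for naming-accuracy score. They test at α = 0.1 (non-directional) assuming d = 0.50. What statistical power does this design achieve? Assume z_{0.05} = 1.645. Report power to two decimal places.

For two equal groups, power = Φ(d·√(n/2) − z_{α/2}).
d·√(n/2) = 0.50 × √(23/2) = 0.50 × 3.391 = 1.696.
z_β = 1.696 − 1.645 = 0.051.
Power = Φ(0.051) = 0.520.

power ≈ 0.52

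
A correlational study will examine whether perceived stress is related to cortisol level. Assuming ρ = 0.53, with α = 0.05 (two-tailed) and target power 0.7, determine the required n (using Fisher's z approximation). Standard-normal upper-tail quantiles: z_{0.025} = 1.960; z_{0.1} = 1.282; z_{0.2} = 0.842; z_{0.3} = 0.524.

Fisher's z: C = ½·ln((1+r)/(1−r)) = ½·ln(3.2553) = 0.5901.
n = ((z_{α/2} + z_β)/C)² + 3.
(1.960 + 0.524) / 0.5901 = 2.484 / 0.5901 = 4.209.
n = 4.209² + 3 = 17.72 + 3 = 20.7.
Round up.

n = 21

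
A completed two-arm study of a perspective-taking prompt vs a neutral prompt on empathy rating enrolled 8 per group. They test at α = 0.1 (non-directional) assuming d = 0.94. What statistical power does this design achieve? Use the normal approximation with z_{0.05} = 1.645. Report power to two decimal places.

power ≈ 0.59

For two equal groups, power = Φ(d·√(n/2) − z_{α/2}).
d·√(n/2) = 0.94 × √(8/2) = 0.94 × 2.000 = 1.880.
z_β = 1.880 − 1.645 = 0.235.
Power = Φ(0.235) = 0.593.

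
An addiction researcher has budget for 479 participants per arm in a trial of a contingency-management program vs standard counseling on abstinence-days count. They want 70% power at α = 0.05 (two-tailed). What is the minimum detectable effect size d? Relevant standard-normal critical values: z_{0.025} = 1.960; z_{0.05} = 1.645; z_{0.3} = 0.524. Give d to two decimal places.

For two independent groups of n = 479 each: d_min = (z_{α/2} + z_β)·√(2/n).
z-sum = 1.960 + 0.524 = 2.484.
d_min = 2.484 × √(2/479) = 2.484 × 0.0646 = 0.161.

d_min ≈ 0.16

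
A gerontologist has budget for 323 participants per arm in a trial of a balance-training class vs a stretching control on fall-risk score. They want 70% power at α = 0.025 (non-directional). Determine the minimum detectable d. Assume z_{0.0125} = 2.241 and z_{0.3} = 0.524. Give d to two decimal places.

For two independent groups of n = 323 each: d_min = (z_{α/2} + z_β)·√(2/n).
z-sum = 2.241 + 0.524 = 2.765.
d_min = 2.765 × √(2/323) = 2.765 × 0.0787 = 0.218.

d_min ≈ 0.22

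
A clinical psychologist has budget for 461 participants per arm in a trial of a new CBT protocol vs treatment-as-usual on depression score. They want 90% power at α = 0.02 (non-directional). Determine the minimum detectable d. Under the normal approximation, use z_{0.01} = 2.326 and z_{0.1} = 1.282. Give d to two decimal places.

For two independent groups of n = 461 each: d_min = (z_{α/2} + z_β)·√(2/n).
z-sum = 2.326 + 1.282 = 3.608.
d_min = 3.608 × √(2/461) = 3.608 × 0.0659 = 0.238.

d_min ≈ 0.24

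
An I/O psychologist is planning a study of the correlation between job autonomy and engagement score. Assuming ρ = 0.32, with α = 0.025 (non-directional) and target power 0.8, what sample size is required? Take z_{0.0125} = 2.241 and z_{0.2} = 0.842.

n = 90

Fisher's z: C = ½·ln((1+r)/(1−r)) = ½·ln(1.9412) = 0.3316.
n = ((z_{α/2} + z_β)/C)² + 3.
(2.241 + 0.842) / 0.3316 = 3.083 / 0.3316 = 9.297.
n = 9.297² + 3 = 86.44 + 3 = 89.4.
Round up.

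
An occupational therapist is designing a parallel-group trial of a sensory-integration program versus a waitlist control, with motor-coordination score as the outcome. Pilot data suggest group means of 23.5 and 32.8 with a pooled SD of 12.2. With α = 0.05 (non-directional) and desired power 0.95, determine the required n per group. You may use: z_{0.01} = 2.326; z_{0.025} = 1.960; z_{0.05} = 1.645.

Cohen's d = |M₁ − M₂| / SD_pooled = |23.5 − 32.8| / 12.2 = 9.3 / 12.2 = 0.762.
For two independent groups with equal n: n = 2·((z_{α/2} + z_β) / d)².
z_{α/2} + z_β = 1.960 + 1.645 = 3.605.
n = 2 × (3.605 / 0.762)² = 2 × 4.731² = 2 × 22.38 = 44.8.
Round up to the next whole participant.

n = 45 per group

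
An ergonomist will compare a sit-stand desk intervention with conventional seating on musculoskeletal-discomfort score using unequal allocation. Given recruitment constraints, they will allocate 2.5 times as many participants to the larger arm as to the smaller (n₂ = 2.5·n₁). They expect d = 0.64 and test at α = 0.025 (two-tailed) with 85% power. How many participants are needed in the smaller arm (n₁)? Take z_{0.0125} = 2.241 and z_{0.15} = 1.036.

With allocation ratio k = n₂/n₁ = 2.5, Var(x̄₁−x̄₂) = σ²(1/n₁ + 1/(k·n₁)) = σ²·(k+1)/(k·n₁).
So n₁ = (1 + 1/k)·((z_{α/2} + z_β)/d)² = 1.400 × (3.277/0.64)².
n₁ = 1.400 × 26.22 = 36.7.
Round up: n₁ = 37, giving n₂ = ⌈2.5 × 37⌉ = ⌈92.5⌉ = 93.

n₁ = 37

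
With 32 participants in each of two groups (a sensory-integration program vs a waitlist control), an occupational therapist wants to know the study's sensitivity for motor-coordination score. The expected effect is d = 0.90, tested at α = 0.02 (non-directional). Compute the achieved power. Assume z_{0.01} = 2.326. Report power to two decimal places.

power ≈ 0.90

For two equal groups, power = Φ(d·√(n/2) − z_{α/2}).
d·√(n/2) = 0.90 × √(32/2) = 0.90 × 4.000 = 3.600.
z_β = 3.600 − 2.326 = 1.274.
Power = Φ(1.274) = 0.899.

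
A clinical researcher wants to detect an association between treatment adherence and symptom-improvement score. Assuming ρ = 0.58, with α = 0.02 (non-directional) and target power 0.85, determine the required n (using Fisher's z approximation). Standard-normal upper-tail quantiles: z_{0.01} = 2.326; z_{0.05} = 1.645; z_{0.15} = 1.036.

n = 29

Fisher's z: C = ½·ln((1+r)/(1−r)) = ½·ln(3.7619) = 0.6625.
n = ((z_{α/2} + z_β)/C)² + 3.
(2.326 + 1.036) / 0.6625 = 3.362 / 0.6625 = 5.075.
n = 5.075² + 3 = 25.75 + 3 = 28.8.
Round up.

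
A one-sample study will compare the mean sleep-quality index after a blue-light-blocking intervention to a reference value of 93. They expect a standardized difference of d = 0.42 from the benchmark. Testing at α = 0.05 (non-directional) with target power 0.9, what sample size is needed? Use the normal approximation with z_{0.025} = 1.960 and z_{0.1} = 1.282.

For a one-sample test: n = ((z_{α/2} + z_β) / d)².
z_{α/2} + z_β = 1.960 + 1.282 = 3.242.
n = (3.242 / 0.42)² = 7.719² = 59.58.
Round up.

n = 60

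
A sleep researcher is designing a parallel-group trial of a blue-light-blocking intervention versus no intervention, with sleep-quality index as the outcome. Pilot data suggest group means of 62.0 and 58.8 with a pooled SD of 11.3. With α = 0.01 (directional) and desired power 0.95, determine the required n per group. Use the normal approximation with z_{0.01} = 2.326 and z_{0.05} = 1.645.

Cohen's d = |M₁ − M₂| / SD_pooled = |62.0 − 58.8| / 11.3 = 3.2 / 11.3 = 0.283.
For two independent groups with equal n: n = 2·((z_{α} + z_β) / d)².
z_{α} + z_β = 2.326 + 1.645 = 3.971.
n = 2 × (3.971 / 0.283)² = 2 × 14.032² = 2 × 196.89 = 393.8.
Round up to the next whole participant.

n = 394 per group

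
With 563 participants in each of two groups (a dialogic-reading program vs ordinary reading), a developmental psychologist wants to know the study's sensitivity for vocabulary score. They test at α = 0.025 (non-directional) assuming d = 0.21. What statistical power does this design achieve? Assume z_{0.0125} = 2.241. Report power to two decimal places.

For two equal groups, power = Φ(d·√(n/2) − z_{α/2}).
d·√(n/2) = 0.21 × √(563/2) = 0.21 × 16.778 = 3.523.
z_β = 3.523 − 2.241 = 1.282.
Power = Φ(1.282) = 0.900.

power ≈ 0.90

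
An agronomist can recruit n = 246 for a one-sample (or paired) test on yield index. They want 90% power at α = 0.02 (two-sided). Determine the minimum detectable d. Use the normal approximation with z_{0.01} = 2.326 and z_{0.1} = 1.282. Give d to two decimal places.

d_min ≈ 0.23

For a single sample (or paired design) of n = 246: d_min = (z_{α/2} + z_β)/√n.
z-sum = 2.326 + 1.282 = 3.608.
d_min = 3.608 / √246 = 3.608 / 15.684 = 0.230.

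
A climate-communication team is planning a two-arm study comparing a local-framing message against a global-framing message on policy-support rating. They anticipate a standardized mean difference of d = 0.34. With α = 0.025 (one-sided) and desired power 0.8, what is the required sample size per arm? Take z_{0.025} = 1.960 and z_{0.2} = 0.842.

For two independent groups with equal n: n = 2·((z_{α} + z_β) / d)².
z_{α} + z_β = 1.960 + 0.842 = 2.802.
n = 2 × (2.802 / 0.34)² = 2 × 8.241² = 2 × 67.92 = 135.8.
Round up to the next whole participant.

n = 136 per group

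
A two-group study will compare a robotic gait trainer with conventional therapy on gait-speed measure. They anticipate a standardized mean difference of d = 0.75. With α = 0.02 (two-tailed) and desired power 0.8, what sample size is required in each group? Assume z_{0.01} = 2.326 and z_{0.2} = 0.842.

For two independent groups with equal n: n = 2·((z_{α/2} + z_β) / d)².
z_{α/2} + z_β = 2.326 + 0.842 = 3.168.
n = 2 × (3.168 / 0.75)² = 2 × 4.224² = 2 × 17.84 = 35.7.
Round up to the next whole participant.

n = 36 per group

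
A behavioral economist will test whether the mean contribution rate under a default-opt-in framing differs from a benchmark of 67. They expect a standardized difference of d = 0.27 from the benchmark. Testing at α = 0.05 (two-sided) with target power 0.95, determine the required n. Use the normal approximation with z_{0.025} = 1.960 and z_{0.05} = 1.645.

For a one-sample test: n = ((z_{α/2} + z_β) / d)².
z_{α/2} + z_β = 1.960 + 1.645 = 3.605.
n = (3.605 / 0.27)² = 13.352² = 178.27.
Round up.

n = 179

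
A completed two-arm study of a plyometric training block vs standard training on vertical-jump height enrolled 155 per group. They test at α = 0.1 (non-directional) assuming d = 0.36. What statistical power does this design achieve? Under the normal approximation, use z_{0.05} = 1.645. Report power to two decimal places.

For two equal groups, power = Φ(d·√(n/2) − z_{α/2}).
d·√(n/2) = 0.36 × √(155/2) = 0.36 × 8.803 = 3.169.
z_β = 3.169 − 1.645 = 1.524.
Power = Φ(1.524) = 0.936.

power ≈ 0.94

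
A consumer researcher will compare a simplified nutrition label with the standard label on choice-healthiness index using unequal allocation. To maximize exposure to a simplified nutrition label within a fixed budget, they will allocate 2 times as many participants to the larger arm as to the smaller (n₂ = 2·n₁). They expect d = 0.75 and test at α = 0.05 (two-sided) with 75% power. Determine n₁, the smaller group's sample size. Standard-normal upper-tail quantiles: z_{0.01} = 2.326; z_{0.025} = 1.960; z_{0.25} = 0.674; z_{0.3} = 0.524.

n₁ = 19

With allocation ratio k = n₂/n₁ = 2, Var(x̄₁−x̄₂) = σ²(1/n₁ + 1/(k·n₁)) = σ²·(k+1)/(k·n₁).
So n₁ = (1 + 1/k)·((z_{α/2} + z_β)/d)² = 1.500 × (2.634/0.75)².
n₁ = 1.500 × 12.33 = 18.5.
Round up: n₁ = 19, giving n₂ = 2 × 19 = 38.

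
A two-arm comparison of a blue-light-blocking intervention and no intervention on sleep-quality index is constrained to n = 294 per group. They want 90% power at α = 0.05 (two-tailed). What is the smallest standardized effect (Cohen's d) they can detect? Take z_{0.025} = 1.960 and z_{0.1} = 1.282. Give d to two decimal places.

d_min ≈ 0.27

For two independent groups of n = 294 each: d_min = (z_{α/2} + z_β)·√(2/n).
z-sum = 1.960 + 1.282 = 3.242.
d_min = 3.242 × √(2/294) = 3.242 × 0.0825 = 0.267.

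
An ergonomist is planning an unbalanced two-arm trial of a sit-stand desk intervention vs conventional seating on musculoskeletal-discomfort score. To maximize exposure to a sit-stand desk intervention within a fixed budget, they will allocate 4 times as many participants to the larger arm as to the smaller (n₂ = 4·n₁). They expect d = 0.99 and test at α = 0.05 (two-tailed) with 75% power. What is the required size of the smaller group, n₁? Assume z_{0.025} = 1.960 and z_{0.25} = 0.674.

n₁ = 9

With allocation ratio k = n₂/n₁ = 4, Var(x̄₁−x̄₂) = σ²(1/n₁ + 1/(k·n₁)) = σ²·(k+1)/(k·n₁).
So n₁ = (1 + 1/k)·((z_{α/2} + z_β)/d)² = 1.250 × (2.634/0.99)².
n₁ = 1.250 × 7.08 = 8.8.
Round up: n₁ = 9, giving n₂ = 4 × 9 = 36.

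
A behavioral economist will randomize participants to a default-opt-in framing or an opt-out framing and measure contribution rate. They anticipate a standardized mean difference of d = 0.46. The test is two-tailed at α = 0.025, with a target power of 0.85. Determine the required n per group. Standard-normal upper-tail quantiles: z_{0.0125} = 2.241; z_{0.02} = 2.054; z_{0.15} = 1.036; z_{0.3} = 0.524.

For two independent groups with equal n: n = 2·((z_{α/2} + z_β) / d)².
z_{α/2} + z_β = 2.241 + 1.036 = 3.277.
n = 2 × (3.277 / 0.46)² = 2 × 7.124² = 2 × 50.75 = 101.5.
Round up to the next whole participant.

n = 102 per group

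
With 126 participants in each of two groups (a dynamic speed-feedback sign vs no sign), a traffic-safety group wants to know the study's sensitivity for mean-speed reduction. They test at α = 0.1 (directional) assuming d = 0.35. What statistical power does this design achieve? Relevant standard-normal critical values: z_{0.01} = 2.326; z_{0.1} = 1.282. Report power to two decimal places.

power ≈ 0.93

For two equal groups, power = Φ(d·√(n/2) − z_{α}).
d·√(n/2) = 0.35 × √(126/2) = 0.35 × 7.937 = 2.778.
z_β = 2.778 − 1.282 = 1.496.
Power = Φ(1.496) = 0.933.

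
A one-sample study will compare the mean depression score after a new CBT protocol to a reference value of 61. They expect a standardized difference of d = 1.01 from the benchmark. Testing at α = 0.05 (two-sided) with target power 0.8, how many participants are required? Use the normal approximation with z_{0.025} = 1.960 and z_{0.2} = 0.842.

For a one-sample test: n = ((z_{α/2} + z_β) / d)².
z_{α/2} + z_β = 1.960 + 0.842 = 2.802.
n = (2.802 / 1.01)² = 2.774² = 7.70.
Round up.

n = 8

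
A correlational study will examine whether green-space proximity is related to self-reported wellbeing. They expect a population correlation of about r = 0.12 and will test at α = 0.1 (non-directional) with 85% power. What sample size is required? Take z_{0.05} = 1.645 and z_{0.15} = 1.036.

Fisher's z: C = ½·ln((1+r)/(1−r)) = ½·ln(1.2727) = 0.1206.
n = ((z_{α/2} + z_β)/C)² + 3.
(1.645 + 1.036) / 0.1206 = 2.681 / 0.1206 = 22.231.
n = 22.231² + 3 = 494.20 + 3 = 497.2.
Round up.

n = 498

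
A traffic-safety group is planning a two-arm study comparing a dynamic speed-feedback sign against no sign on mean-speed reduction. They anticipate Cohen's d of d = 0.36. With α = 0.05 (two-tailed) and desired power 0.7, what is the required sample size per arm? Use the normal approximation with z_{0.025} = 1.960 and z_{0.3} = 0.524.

n = 96 per group

For two independent groups with equal n: n = 2·((z_{α/2} + z_β) / d)².
z_{α/2} + z_β = 1.960 + 0.524 = 2.484.
n = 2 × (2.484 / 0.36)² = 2 × 6.900² = 2 × 47.61 = 95.2.
Round up to the next whole participant.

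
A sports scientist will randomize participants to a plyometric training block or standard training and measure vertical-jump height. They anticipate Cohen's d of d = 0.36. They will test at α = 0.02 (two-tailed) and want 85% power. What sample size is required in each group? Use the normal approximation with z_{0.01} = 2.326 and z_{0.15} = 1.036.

n = 175 per group

For two independent groups with equal n: n = 2·((z_{α/2} + z_β) / d)².
z_{α/2} + z_β = 2.326 + 1.036 = 3.362.
n = 2 × (3.362 / 0.36)² = 2 × 9.339² = 2 × 87.21 = 174.4.
Round up to the next whole participant.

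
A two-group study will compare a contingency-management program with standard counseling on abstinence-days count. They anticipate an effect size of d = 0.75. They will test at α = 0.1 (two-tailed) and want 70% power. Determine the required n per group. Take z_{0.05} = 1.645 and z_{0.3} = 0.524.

n = 17 per group

For two independent groups with equal n: n = 2·((z_{α/2} + z_β) / d)².
z_{α/2} + z_β = 1.645 + 0.524 = 2.169.
n = 2 × (2.169 / 0.75)² = 2 × 2.892² = 2 × 8.36 = 16.7.
Round up to the next whole participant.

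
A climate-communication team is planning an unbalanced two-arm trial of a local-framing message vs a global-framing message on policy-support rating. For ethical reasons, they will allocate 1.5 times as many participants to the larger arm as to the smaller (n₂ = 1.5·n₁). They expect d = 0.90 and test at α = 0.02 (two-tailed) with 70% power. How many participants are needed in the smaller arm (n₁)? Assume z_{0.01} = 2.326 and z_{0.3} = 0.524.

With allocation ratio k = n₂/n₁ = 1.5, Var(x̄₁−x̄₂) = σ²(1/n₁ + 1/(k·n₁)) = σ²·(k+1)/(k·n₁).
So n₁ = (1 + 1/k)·((z_{α/2} + z_β)/d)² = 1.667 × (2.850/0.90)².
n₁ = 1.667 × 10.03 = 16.7.
Round up: n₁ = 17, giving n₂ = ⌈1.5 × 17⌉ = ⌈25.5⌉ = 26.

n₁ = 17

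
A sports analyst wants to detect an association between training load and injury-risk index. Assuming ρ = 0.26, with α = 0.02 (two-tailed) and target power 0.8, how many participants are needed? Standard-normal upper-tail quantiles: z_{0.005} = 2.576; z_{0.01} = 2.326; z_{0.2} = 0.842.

n = 145

Fisher's z: C = ½·ln((1+r)/(1−r)) = ½·ln(1.7027) = 0.2661.
n = ((z_{α/2} + z_β)/C)² + 3.
(2.326 + 0.842) / 0.2661 = 3.168 / 0.2661 = 11.905.
n = 11.905² + 3 = 141.74 + 3 = 144.7.
Round up.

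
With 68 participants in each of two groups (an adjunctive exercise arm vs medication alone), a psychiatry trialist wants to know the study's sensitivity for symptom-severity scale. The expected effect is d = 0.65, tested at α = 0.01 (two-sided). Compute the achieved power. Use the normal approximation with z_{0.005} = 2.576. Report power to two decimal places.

power ≈ 0.89

For two equal groups, power = Φ(d·√(n/2) − z_{α/2}).
d·√(n/2) = 0.65 × √(68/2) = 0.65 × 5.831 = 3.790.
z_β = 3.790 − 2.576 = 1.214.
Power = Φ(1.214) = 0.888.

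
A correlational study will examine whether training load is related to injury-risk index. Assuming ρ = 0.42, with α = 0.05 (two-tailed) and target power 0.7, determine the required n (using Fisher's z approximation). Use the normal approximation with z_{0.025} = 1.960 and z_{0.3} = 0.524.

n = 34

Fisher's z: C = ½·ln((1+r)/(1−r)) = ½·ln(2.4483) = 0.4477.
n = ((z_{α/2} + z_β)/C)² + 3.
(1.960 + 0.524) / 0.4477 = 2.484 / 0.4477 = 5.548.
n = 5.548² + 3 = 30.78 + 3 = 33.8.
Round up.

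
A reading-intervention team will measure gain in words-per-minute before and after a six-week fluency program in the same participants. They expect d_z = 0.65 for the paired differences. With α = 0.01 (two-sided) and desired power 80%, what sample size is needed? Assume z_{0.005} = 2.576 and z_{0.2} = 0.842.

For a paired (one-sample on differences) test: n = ((z_{α/2} + z_β) / d)².
z_{α/2} + z_β = 2.576 + 0.842 = 3.418.
n = (3.418 / 0.65)² = 5.258² = 27.65.
Round up.

n = 28 pairs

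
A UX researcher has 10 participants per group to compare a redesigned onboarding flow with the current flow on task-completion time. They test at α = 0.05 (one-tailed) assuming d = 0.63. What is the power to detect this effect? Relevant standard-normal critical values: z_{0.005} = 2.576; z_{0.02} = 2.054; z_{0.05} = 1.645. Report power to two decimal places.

power ≈ 0.41

For two equal groups, power = Φ(d·√(n/2) − z_{α}).
d·√(n/2) = 0.63 × √(10/2) = 0.63 × 2.236 = 1.409.
z_β = 1.409 − 1.645 = -0.236.
Power = Φ(-0.236) = 0.407.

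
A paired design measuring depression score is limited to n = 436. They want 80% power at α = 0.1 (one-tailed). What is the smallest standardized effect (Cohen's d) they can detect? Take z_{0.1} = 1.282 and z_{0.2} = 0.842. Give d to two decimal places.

d_min ≈ 0.10

For a single sample (or paired design) of n = 436: d_min = (z_{α} + z_β)/√n.
z-sum = 1.282 + 0.842 = 2.124.
d_min = 2.124 / √436 = 2.124 / 20.881 = 0.102.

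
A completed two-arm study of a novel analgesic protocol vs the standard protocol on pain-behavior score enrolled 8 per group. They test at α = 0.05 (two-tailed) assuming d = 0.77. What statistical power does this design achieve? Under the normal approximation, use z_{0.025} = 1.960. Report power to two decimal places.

power ≈ 0.34

For two equal groups, power = Φ(d·√(n/2) − z_{α/2}).
d·√(n/2) = 0.77 × √(8/2) = 0.77 × 2.000 = 1.540.
z_β = 1.540 − 1.960 = -0.420.
Power = Φ(-0.420) = 0.337.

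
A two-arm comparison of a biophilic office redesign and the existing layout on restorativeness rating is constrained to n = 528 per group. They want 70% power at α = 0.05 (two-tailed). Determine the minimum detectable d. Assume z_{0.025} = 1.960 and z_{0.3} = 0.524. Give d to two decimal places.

d_min ≈ 0.15

For two independent groups of n = 528 each: d_min = (z_{α/2} + z_β)·√(2/n).
z-sum = 1.960 + 0.524 = 2.484.
d_min = 2.484 × √(2/528) = 2.484 × 0.0615 = 0.153.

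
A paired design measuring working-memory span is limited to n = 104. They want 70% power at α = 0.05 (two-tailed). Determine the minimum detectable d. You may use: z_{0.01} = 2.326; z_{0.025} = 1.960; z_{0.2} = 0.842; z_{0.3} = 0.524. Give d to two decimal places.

d_min ≈ 0.24

For a single sample (or paired design) of n = 104: d_min = (z_{α/2} + z_β)/√n.
z-sum = 1.960 + 0.524 = 2.484.
d_min = 2.484 / √104 = 2.484 / 10.198 = 0.244.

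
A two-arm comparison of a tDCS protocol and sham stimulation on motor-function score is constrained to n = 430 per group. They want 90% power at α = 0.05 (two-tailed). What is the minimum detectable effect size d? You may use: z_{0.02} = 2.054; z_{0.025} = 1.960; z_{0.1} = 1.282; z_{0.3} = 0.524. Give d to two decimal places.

For two independent groups of n = 430 each: d_min = (z_{α/2} + z_β)·√(2/n).
z-sum = 1.960 + 1.282 = 3.242.
d_min = 3.242 × √(2/430) = 3.242 × 0.0682 = 0.221.

d_min ≈ 0.22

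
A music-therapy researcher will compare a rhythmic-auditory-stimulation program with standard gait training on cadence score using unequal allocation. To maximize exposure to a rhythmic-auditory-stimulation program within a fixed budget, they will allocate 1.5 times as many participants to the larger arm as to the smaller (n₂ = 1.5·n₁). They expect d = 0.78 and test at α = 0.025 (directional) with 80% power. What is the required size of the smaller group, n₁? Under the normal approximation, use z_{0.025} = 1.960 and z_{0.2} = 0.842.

n₁ = 22

With allocation ratio k = n₂/n₁ = 1.5, Var(x̄₁−x̄₂) = σ²(1/n₁ + 1/(k·n₁)) = σ²·(k+1)/(k·n₁).
So n₁ = (1 + 1/k)·((z_{α} + z_β)/d)² = 1.667 × (2.802/0.78)².
n₁ = 1.667 × 12.90 = 21.5.
Round up: n₁ = 22, giving n₂ = 1.5 × 22 = 33.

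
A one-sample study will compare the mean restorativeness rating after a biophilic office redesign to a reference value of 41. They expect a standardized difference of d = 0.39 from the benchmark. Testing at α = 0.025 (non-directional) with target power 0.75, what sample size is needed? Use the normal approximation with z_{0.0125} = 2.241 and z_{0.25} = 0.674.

n = 56

For a one-sample test: n = ((z_{α/2} + z_β) / d)².
z_{α/2} + z_β = 2.241 + 0.674 = 2.915.
n = (2.915 / 0.39)² = 7.474² = 55.87.
Round up.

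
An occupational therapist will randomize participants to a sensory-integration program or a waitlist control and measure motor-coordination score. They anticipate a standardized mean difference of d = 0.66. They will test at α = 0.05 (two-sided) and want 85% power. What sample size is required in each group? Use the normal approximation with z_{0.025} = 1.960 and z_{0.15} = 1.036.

n = 42 per group

For two independent groups with equal n: n = 2·((z_{α/2} + z_β) / d)².
z_{α/2} + z_β = 1.960 + 1.036 = 2.996.
n = 2 × (2.996 / 0.66)² = 2 × 4.539² = 2 × 20.61 = 41.2.
Round up to the next whole participant.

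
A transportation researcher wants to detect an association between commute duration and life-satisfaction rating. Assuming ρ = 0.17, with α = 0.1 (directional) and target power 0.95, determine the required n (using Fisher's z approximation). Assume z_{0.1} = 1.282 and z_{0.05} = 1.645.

Fisher's z: C = ½·ln((1+r)/(1−r)) = ½·ln(1.4096) = 0.1717.
n = ((z_{α} + z_β)/C)² + 3.
(1.282 + 1.645) / 0.1717 = 2.927 / 0.1717 = 17.047.
n = 17.047² + 3 = 290.61 + 3 = 293.6.
Round up.

n = 294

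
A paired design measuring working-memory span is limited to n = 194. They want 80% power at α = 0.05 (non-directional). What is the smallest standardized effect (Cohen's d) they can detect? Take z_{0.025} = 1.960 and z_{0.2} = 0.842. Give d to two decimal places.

For a single sample (or paired design) of n = 194: d_min = (z_{α/2} + z_β)/√n.
z-sum = 1.960 + 0.842 = 2.802.
d_min = 2.802 / √194 = 2.802 / 13.928 = 0.201.

d_min ≈ 0.20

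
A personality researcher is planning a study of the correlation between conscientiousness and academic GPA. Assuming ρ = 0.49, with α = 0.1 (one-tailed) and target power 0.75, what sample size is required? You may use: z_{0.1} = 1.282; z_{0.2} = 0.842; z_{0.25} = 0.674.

Fisher's z: C = ½·ln((1+r)/(1−r)) = ½·ln(2.9216) = 0.5361.
n = ((z_{α} + z_β)/C)² + 3.
(1.282 + 0.674) / 0.5361 = 1.956 / 0.5361 = 3.649.
n = 3.649² + 3 = 13.31 + 3 = 16.3.
Round up.

n = 17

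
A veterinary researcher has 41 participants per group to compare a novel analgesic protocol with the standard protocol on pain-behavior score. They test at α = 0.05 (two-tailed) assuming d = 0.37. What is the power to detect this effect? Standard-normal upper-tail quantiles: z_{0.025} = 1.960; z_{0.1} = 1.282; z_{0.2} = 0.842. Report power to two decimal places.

power ≈ 0.39

For two equal groups, power = Φ(d·√(n/2) − z_{α/2}).
d·√(n/2) = 0.37 × √(41/2) = 0.37 × 4.528 = 1.675.
z_β = 1.675 − 1.960 = -0.285.
Power = Φ(-0.285) = 0.388.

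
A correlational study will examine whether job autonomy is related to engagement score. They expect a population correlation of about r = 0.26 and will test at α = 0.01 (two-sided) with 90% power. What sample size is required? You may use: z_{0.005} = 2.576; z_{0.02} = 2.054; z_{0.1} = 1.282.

n = 214

Fisher's z: C = ½·ln((1+r)/(1−r)) = ½·ln(1.7027) = 0.2661.
n = ((z_{α/2} + z_β)/C)² + 3.
(2.576 + 1.282) / 0.2661 = 3.858 / 0.2661 = 14.498.
n = 14.498² + 3 = 210.20 + 3 = 213.2.
Round up.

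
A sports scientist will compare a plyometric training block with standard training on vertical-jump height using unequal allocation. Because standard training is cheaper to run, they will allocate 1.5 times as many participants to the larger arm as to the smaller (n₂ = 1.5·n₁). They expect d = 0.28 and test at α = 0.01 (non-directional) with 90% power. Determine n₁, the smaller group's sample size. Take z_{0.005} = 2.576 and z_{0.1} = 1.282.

n₁ = 317

With allocation ratio k = n₂/n₁ = 1.5, Var(x̄₁−x̄₂) = σ²(1/n₁ + 1/(k·n₁)) = σ²·(k+1)/(k·n₁).
So n₁ = (1 + 1/k)·((z_{α/2} + z_β)/d)² = 1.667 × (3.858/0.28)².
n₁ = 1.667 × 189.85 = 316.4.
Round up: n₁ = 317, giving n₂ = ⌈1.5 × 317⌉ = ⌈475.5⌉ = 476.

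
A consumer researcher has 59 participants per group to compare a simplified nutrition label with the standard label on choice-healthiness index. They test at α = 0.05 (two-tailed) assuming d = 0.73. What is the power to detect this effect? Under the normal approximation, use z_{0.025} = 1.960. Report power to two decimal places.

power ≈ 0.98

For two equal groups, power = Φ(d·√(n/2) − z_{α/2}).
d·√(n/2) = 0.73 × √(59/2) = 0.73 × 5.431 = 3.965.
z_β = 3.965 − 1.960 = 2.005.
Power = Φ(2.005) = 0.978.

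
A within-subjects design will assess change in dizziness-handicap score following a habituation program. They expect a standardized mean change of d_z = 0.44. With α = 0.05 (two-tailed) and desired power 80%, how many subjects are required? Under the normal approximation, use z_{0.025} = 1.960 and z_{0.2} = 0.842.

For a paired (one-sample on differences) test: n = ((z_{α/2} + z_β) / d)².
z_{α/2} + z_β = 1.960 + 0.842 = 2.802.
n = (2.802 / 0.44)² = 6.368² = 40.55.
Round up.

n = 41 pairs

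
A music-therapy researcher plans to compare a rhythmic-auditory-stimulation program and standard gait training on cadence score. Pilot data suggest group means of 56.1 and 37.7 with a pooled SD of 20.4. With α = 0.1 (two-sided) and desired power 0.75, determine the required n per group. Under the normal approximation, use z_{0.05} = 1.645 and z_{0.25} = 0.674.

n = 14 per group

Cohen's d = |M₁ − M₂| / SD_pooled = |56.1 − 37.7| / 20.4 = 18.4 / 20.4 = 0.902.
For two independent groups with equal n: n = 2·((z_{α/2} + z_β) / d)².
z_{α/2} + z_β = 1.645 + 0.674 = 2.319.
n = 2 × (2.319 / 0.902)² = 2 × 2.571² = 2 × 6.61 = 13.2.
Round up to the next whole participant.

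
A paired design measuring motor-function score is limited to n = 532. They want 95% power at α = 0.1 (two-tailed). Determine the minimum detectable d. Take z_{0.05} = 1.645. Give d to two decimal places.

For a single sample (or paired design) of n = 532: d_min = (z_{α/2} + z_β)/√n.
z-sum = 1.645 + 1.645 = 3.290.
d_min = 3.290 / √532 = 3.290 / 23.065 = 0.143.

d_min ≈ 0.14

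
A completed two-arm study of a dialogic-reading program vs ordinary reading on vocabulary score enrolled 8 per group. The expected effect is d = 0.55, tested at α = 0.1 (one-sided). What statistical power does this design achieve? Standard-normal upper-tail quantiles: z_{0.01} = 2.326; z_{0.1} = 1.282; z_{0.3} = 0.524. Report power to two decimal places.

For two equal groups, power = Φ(d·√(n/2) − z_{α}).
d·√(n/2) = 0.55 × √(8/2) = 0.55 × 2.000 = 1.100.
z_β = 1.100 − 1.282 = -0.182.
Power = Φ(-0.182) = 0.428.

power ≈ 0.43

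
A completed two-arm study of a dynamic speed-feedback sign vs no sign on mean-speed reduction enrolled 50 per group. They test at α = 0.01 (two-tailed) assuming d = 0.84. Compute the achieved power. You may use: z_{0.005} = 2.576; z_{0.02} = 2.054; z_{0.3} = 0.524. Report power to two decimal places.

power ≈ 0.95

For two equal groups, power = Φ(d·√(n/2) − z_{α/2}).
d·√(n/2) = 0.84 × √(50/2) = 0.84 × 5.000 = 4.200.
z_β = 4.200 − 2.576 = 1.624.
Power = Φ(1.624) = 0.948.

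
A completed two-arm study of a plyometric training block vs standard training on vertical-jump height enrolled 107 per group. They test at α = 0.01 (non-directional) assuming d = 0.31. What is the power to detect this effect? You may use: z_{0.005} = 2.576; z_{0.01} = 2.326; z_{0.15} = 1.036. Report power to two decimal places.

For two equal groups, power = Φ(d·√(n/2) − z_{α/2}).
d·√(n/2) = 0.31 × √(107/2) = 0.31 × 7.314 = 2.267.
z_β = 2.267 − 2.576 = -0.309.
Power = Φ(-0.309) = 0.379.

power ≈ 0.38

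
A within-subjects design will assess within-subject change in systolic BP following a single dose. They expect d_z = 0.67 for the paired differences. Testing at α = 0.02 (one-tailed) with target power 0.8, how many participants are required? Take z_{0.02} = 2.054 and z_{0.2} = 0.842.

For a paired (one-sample on differences) test: n = ((z_{α} + z_β) / d)².
z_{α} + z_β = 2.054 + 0.842 = 2.896.
n = (2.896 / 0.67)² = 4.322² = 18.68.
Round up.

n = 19 pairs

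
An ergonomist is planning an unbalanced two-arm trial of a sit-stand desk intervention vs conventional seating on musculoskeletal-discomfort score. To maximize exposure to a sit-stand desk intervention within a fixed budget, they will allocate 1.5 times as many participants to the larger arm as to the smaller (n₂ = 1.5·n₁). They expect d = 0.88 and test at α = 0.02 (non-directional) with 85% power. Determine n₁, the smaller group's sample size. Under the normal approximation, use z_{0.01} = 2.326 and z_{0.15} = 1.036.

n₁ = 25

With allocation ratio k = n₂/n₁ = 1.5, Var(x̄₁−x̄₂) = σ²(1/n₁ + 1/(k·n₁)) = σ²·(k+1)/(k·n₁).
So n₁ = (1 + 1/k)·((z_{α/2} + z_β)/d)² = 1.667 × (3.362/0.88)².
n₁ = 1.667 × 14.60 = 24.3.
Round up: n₁ = 25, giving n₂ = ⌈1.5 × 25⌉ = ⌈37.5⌉ = 38.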